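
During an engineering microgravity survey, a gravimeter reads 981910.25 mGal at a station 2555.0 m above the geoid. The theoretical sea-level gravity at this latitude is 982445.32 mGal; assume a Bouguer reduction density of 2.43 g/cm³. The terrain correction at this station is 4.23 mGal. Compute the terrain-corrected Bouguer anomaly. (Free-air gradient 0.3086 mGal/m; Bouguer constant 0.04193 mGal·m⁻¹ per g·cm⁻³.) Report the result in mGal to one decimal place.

-2.7

Free-air correction = 0.3086 × 2555.0 = 788.47 mGal
Free-air anomaly = 981910.25 − 982445.32 + (788.47) = 253.40 mGal
Bouguer slab correction = 0.04193 × 2.43 × 2555.0 = 260.33 mGal
Simple Bouguer anomaly = 253.40 − (260.33) = -6.93 mGal
Complete Bouguer anomaly = -6.93 + 4.23 = -2.70 mGal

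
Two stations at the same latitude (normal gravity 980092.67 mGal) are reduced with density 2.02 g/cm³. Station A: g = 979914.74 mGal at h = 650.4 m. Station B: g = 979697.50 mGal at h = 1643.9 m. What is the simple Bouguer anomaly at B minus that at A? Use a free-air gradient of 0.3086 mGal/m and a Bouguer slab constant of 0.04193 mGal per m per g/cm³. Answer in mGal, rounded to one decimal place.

5.2

Δg_SB(A) = 979914.74 − 980092.67 + 0.3086×650.4 − 0.04193×2.02×650.4 = -32.30 mGal
Δg_SB(B) = 979697.50 − 980092.67 + 0.3086×1643.9 − 0.04193×2.02×1643.9 = -27.10 mGal
Difference = -27.10 − (-32.30) = 5.20 mGal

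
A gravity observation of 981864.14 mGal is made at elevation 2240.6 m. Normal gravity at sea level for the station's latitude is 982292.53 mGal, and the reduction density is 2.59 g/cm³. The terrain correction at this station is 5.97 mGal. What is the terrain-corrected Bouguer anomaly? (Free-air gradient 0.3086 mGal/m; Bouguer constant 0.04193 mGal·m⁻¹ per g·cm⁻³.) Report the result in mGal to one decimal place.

25.7

Free-air correction = 0.3086 × 2240.6 = 691.45 mGal
Free-air anomaly = 981864.14 − 982292.53 + (691.45) = 263.06 mGal
Bouguer slab correction = 0.04193 × 2.59 × 2240.6 = 243.33 mGal
Simple Bouguer anomaly = 263.06 − (243.33) = 19.73 mGal
Complete Bouguer anomaly = 19.73 + 5.97 = 25.70 mGal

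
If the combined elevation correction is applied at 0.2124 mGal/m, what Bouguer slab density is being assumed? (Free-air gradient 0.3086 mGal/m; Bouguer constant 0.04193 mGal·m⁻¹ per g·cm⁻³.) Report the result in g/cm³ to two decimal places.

0.2124 = 0.3086 − 0.04193 × ρ
ρ = (0.3086 − 0.2124) / 0.04193 = 2.29 g/cm³

2.29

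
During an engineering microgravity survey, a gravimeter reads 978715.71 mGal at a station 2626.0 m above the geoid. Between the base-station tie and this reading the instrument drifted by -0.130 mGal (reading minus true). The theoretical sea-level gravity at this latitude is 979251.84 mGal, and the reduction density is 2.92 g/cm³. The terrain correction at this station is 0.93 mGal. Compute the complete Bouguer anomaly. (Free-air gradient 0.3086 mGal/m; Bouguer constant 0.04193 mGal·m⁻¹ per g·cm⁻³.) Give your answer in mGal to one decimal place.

Drift-corrected reading = 978715.71 − (-0.130) = 978715.840 mGal
Free-air correction = 0.3086 × 2626.0 = 810.38 mGal
Free-air anomaly = 978715.840 − 979251.84 + (810.38) = 274.380 mGal
Bouguer slab correction = 0.04193 × 2.92 × 2626.0 = 321.52 mGal
Simple Bouguer anomaly = 274.380 − (321.52) = -47.140 mGal
Complete Bouguer anomaly = -47.140 + 0.93 = -46.210 mGal

-46.2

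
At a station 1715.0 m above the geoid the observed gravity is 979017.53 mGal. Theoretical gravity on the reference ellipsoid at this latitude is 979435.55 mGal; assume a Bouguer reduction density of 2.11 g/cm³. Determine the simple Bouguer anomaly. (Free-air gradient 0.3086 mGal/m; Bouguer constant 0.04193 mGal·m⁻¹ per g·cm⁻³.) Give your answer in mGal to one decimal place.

Free-air correction = 0.3086 × 1715.0 = 529.25 mGal
Free-air anomaly = 979017.53 − 979435.55 + (529.25) = 111.23 mGal
Bouguer slab correction = 0.04193 × 2.11 × 1715.0 = 151.73 mGal
Simple Bouguer anomaly = 111.23 − (151.73) = -40.50 mGal

-40.5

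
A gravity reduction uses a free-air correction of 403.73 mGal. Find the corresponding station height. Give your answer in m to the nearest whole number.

1308

h = 403.73 / 0.3086 = 1308.26 m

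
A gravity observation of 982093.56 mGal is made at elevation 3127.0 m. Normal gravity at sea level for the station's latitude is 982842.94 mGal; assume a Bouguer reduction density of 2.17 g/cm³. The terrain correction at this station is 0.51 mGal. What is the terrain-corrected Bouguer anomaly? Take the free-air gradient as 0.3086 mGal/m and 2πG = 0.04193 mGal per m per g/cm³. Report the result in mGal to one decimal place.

Free-air correction = 0.3086 × 3127.0 = 964.99 mGal
Free-air anomaly = 982093.56 − 982842.94 + (964.99) = 215.61 mGal
Bouguer slab correction = 0.04193 × 2.17 × 3127.0 = 284.52 mGal
Simple Bouguer anomaly = 215.61 − (284.52) = -68.91 mGal
Complete Bouguer anomaly = -68.91 + 0.51 = -68.40 mGal

-68.4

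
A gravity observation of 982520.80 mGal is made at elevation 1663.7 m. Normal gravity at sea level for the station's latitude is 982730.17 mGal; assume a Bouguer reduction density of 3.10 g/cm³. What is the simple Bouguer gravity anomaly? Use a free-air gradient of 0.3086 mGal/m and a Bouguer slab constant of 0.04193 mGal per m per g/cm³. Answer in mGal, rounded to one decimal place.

87.8

Free-air correction = 0.3086 × 1663.7 = 513.42 mGal
Free-air anomaly = 982520.80 − 982730.17 + (513.42) = 304.05 mGal
Bouguer slab correction = 0.04193 × 3.10 × 1663.7 = 216.25 mGal
Simple Bouguer anomaly = 304.05 − (216.25) = 87.80 mGal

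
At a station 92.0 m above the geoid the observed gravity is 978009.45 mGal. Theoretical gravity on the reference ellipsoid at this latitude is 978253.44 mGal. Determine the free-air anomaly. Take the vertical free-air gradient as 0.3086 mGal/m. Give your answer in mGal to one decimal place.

Free-air correction = 0.3086 × 92.0 = 28.39 mGal
Free-air anomaly = 978009.45 − 978253.44 + (28.39) = -215.60 mGal

-215.6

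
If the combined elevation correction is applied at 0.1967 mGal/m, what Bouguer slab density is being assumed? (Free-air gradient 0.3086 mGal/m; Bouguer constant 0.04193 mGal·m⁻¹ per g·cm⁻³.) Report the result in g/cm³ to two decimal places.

2.67

0.1967 = 0.3086 − 0.04193 × ρ
ρ = (0.3086 − 0.1967) / 0.04193 = 2.67 g/cm³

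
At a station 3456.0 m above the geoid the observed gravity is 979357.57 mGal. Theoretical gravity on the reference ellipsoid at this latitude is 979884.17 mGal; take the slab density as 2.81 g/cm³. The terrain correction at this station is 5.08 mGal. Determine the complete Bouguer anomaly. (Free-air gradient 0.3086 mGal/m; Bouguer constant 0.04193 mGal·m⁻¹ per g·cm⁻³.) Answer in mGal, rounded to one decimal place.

137.8

Free-air correction = 0.3086 × 3456.0 = 1066.52 mGal
Free-air anomaly = 979357.57 − 979884.17 + (1066.52) = 539.92 mGal
Bouguer slab correction = 0.04193 × 2.81 × 3456.0 = 407.20 mGal
Simple Bouguer anomaly = 539.92 − (407.20) = 132.72 mGal
Complete Bouguer anomaly = 132.72 + 5.08 = 137.80 mGal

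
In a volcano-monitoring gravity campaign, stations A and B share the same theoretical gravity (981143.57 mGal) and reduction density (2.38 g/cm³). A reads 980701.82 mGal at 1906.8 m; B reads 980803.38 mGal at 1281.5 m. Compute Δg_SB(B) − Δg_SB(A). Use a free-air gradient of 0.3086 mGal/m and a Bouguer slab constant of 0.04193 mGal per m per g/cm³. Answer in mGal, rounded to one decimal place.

-29.0

Δg_SB(A) = 980701.82 − 981143.57 + 0.3086×1906.8 − 0.04193×2.38×1906.8 = -43.60 mGal
Δg_SB(B) = 980803.38 − 981143.57 + 0.3086×1281.5 − 0.04193×2.38×1281.5 = -72.60 mGal
Difference = -72.60 − (-43.60) = -29.00 mGal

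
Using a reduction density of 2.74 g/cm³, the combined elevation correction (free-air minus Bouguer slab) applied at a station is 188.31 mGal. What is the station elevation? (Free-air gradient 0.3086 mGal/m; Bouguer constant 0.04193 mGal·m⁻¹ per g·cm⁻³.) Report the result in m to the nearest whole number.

972

Combined gradient = 0.3086 − 0.04193 × 2.74 = 0.1937118 mGal/m
h = 188.31 / 0.1937118 = 972.11 m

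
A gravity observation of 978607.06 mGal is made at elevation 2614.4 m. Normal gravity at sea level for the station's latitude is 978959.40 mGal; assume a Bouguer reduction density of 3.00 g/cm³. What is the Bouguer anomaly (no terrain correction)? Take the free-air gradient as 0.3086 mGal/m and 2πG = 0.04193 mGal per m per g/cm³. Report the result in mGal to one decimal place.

Free-air correction = 0.3086 × 2614.4 = 806.80 mGal
Free-air anomaly = 978607.06 − 978959.40 + (806.80) = 454.46 mGal
Bouguer slab correction = 0.04193 × 3.00 × 2614.4 = 328.87 mGal
Simple Bouguer anomaly = 454.46 − (328.87) = 125.59 mGal

125.6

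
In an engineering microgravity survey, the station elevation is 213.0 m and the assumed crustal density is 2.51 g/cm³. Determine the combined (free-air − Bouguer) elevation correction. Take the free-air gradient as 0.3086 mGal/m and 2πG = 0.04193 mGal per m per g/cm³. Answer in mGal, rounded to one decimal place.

43.3

Combined gradient = 0.3086 − 0.04193 × 2.51 = 0.2033557 mGal/m
Combined elevation correction = 0.2033557 × 213.0 = 43.3 mGal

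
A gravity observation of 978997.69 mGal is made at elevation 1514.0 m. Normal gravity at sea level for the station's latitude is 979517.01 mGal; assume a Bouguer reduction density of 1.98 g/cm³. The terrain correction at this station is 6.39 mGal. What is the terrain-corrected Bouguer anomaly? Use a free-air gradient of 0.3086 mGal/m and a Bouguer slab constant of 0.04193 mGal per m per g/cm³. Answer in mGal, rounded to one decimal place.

Free-air correction = 0.3086 × 1514.0 = 467.22 mGal
Free-air anomaly = 978997.69 − 979517.01 + (467.22) = -52.10 mGal
Bouguer slab correction = 0.04193 × 1.98 × 1514.0 = 125.69 mGal
Simple Bouguer anomaly = -52.10 − (125.69) = -177.79 mGal
Complete Bouguer anomaly = -177.79 + 6.39 = -171.40 mGal

-171.4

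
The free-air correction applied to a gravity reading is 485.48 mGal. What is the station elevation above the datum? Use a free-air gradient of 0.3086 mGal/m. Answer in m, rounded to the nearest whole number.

h = 485.48 / 0.3086 = 1573.17 m

1573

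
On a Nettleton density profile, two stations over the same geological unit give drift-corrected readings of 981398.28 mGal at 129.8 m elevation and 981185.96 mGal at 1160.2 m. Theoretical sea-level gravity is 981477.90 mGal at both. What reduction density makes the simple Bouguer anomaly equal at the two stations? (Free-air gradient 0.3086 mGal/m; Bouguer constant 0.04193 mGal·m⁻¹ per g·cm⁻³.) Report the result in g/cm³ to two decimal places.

2.45

Δg_obs = 981185.96 − 981398.28 = -212.32 mGal over Δh = 1160.2 − 129.8 = 1030.4 m
Equal Bouguer anomalies ⇒ Δg_obs + (0.3086 − 0.04193ρ)·Δh = 0
0.3086 − 0.04193ρ = −Δg_obs/Δh = 0.20606
ρ = (0.3086 − 0.20606) / 0.04193 = 2.45 g/cm³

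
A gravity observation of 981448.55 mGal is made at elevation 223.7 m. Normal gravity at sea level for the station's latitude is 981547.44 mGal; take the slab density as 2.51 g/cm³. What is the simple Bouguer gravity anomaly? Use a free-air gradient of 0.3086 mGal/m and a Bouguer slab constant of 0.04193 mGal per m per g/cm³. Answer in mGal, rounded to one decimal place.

Free-air correction = 0.3086 × 223.7 = 69.03 mGal
Free-air anomaly = 981448.55 − 981547.44 + (69.03) = -29.86 mGal
Bouguer slab correction = 0.04193 × 2.51 × 223.7 = 23.54 mGal
Simple Bouguer anomaly = -29.86 − (23.54) = -53.40 mGal

-53.4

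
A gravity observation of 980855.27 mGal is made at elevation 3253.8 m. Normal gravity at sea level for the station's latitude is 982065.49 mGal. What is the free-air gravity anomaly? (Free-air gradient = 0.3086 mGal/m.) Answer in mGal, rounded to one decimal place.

Free-air correction = 0.3086 × 3253.8 = 1004.12 mGal
Free-air anomaly = 980855.27 − 982065.49 + (1004.12) = -206.10 mGal

-206.1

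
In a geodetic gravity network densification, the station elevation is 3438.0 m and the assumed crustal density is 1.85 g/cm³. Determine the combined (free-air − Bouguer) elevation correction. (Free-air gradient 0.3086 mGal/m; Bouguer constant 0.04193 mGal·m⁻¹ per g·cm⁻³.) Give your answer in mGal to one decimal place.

Combined gradient = 0.3086 − 0.04193 × 1.85 = 0.2310295 mGal/m
Combined elevation correction = 0.2310295 × 3438.0 = 794.3 mGal

794.3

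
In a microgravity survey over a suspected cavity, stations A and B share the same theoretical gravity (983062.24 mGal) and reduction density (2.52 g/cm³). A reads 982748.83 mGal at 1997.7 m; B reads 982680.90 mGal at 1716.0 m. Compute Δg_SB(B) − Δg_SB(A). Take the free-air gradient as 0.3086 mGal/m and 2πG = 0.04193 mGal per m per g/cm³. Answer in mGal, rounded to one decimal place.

-125.1

Δg_SB(A) = 982748.83 − 983062.24 + 0.3086×1997.7 − 0.04193×2.52×1997.7 = 92.00 mGal
Δg_SB(B) = 982680.90 − 983062.24 + 0.3086×1716.0 − 0.04193×2.52×1716.0 = -33.10 mGal
Difference = -33.10 − (92.00) = -125.10 mGal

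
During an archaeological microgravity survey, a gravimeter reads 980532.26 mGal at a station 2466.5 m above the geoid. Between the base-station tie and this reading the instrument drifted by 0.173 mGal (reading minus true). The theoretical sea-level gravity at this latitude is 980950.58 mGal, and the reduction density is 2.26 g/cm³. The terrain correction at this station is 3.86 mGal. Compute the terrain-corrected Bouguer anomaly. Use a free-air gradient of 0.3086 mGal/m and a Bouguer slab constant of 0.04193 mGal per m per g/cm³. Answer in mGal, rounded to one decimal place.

112.8

Drift-corrected reading = 980532.26 − (0.173) = 980532.087 mGal
Free-air correction = 0.3086 × 2466.5 = 761.16 mGal
Free-air anomaly = 980532.087 − 980950.58 + (761.16) = 342.667 mGal
Bouguer slab correction = 0.04193 × 2.26 × 2466.5 = 233.73 mGal
Simple Bouguer anomaly = 342.667 − (233.73) = 108.937 mGal
Complete Bouguer anomaly = 108.937 + 3.86 = 112.797 mGal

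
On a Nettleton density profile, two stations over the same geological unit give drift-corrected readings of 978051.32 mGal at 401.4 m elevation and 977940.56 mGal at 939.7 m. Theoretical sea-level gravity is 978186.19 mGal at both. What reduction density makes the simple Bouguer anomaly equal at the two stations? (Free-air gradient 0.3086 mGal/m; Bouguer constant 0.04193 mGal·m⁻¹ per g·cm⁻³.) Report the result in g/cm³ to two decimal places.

Δg_obs = 977940.56 − 978051.32 = -110.76 mGal over Δh = 939.7 − 401.4 = 538.3 m
Equal Bouguer anomalies ⇒ Δg_obs + (0.3086 − 0.04193ρ)·Δh = 0
0.3086 − 0.04193ρ = −Δg_obs/Δh = 0.20576
ρ = (0.3086 − 0.20576) / 0.04193 = 2.45 g/cm³

2.45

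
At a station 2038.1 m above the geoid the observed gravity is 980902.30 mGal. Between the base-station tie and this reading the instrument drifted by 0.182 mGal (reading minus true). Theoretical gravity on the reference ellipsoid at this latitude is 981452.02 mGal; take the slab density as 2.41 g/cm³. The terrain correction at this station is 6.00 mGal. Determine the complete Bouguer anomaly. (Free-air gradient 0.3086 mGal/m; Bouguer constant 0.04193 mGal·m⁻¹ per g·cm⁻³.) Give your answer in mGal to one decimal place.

-120.9

Drift-corrected reading = 980902.30 − (0.182) = 980902.118 mGal
Free-air correction = 0.3086 × 2038.1 = 628.96 mGal
Free-air anomaly = 980902.118 − 981452.02 + (628.96) = 79.058 mGal
Bouguer slab correction = 0.04193 × 2.41 × 2038.1 = 205.95 mGal
Simple Bouguer anomaly = 79.058 − (205.95) = -126.892 mGal
Complete Bouguer anomaly = -126.892 + 6.00 = -120.892 mGal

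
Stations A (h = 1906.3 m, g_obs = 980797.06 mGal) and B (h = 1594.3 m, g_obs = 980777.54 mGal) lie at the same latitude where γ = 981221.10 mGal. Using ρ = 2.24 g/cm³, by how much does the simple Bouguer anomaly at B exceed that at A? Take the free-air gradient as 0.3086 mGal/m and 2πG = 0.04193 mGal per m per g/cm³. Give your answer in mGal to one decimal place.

Δg_SB(A) = 980797.06 − 981221.10 + 0.3086×1906.3 − 0.04193×2.24×1906.3 = -14.80 mGal
Δg_SB(B) = 980777.54 − 981221.10 + 0.3086×1594.3 − 0.04193×2.24×1594.3 = -101.30 mGal
Difference = -101.30 − (-14.80) = -86.50 mGal

-86.5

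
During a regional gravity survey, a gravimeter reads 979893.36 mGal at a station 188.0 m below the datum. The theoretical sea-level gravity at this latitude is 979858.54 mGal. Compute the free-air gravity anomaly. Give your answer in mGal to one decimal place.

-23.2

Free-air correction = 0.3086 × -188.0 = -58.02 mGal
Free-air anomaly = 979893.36 − 979858.54 + (-58.02) = -23.20 mGal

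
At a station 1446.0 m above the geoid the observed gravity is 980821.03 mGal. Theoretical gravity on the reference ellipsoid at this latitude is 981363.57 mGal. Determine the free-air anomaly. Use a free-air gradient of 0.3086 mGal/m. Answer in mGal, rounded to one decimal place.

Free-air correction = 0.3086 × 1446.0 = 446.24 mGal
Free-air anomaly = 980821.03 − 981363.57 + (446.24) = -96.30 mGal

-96.3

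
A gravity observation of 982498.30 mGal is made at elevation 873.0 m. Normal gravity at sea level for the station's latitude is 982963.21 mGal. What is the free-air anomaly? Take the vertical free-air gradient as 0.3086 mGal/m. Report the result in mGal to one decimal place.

Free-air correction = 0.3086 × 873.0 = 269.41 mGal
Free-air anomaly = 982498.30 − 982963.21 + (269.41) = -195.50 mGal

-195.5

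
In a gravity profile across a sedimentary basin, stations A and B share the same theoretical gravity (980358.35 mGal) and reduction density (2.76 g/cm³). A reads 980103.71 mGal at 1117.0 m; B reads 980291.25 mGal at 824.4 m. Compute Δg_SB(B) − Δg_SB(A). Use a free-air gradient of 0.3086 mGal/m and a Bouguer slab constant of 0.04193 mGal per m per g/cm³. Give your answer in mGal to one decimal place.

131.1

Δg_SB(A) = 980103.71 − 980358.35 + 0.3086×1117.0 − 0.04193×2.76×1117.0 = -39.20 mGal
Δg_SB(B) = 980291.25 − 980358.35 + 0.3086×824.4 − 0.04193×2.76×824.4 = 91.90 mGal
Difference = 91.90 − (-39.20) = 131.10 mGal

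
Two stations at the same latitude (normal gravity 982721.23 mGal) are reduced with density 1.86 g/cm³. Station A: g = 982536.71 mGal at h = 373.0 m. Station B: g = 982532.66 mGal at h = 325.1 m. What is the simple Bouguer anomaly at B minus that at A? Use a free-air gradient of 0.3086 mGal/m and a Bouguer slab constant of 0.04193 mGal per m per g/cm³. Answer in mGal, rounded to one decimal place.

-15.1

Δg_SB(A) = 982536.71 − 982721.23 + 0.3086×373.0 − 0.04193×1.86×373.0 = -98.50 mGal
Δg_SB(B) = 982532.66 − 982721.23 + 0.3086×325.1 − 0.04193×1.86×325.1 = -113.60 mGal
Difference = -113.60 − (-98.50) = -15.10 mGal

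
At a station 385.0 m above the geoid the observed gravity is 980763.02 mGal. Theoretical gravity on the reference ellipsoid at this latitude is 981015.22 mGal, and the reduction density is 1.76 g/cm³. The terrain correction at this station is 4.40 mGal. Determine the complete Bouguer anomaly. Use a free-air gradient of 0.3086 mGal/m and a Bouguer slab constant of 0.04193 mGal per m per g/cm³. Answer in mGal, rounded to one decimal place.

Free-air correction = 0.3086 × 385.0 = 118.81 mGal
Free-air anomaly = 980763.02 − 981015.22 + (118.81) = -133.39 mGal
Bouguer slab correction = 0.04193 × 1.76 × 385.0 = 28.41 mGal
Simple Bouguer anomaly = -133.39 − (28.41) = -161.80 mGal
Complete Bouguer anomaly = -161.80 + 4.40 = -157.40 mGal

-157.4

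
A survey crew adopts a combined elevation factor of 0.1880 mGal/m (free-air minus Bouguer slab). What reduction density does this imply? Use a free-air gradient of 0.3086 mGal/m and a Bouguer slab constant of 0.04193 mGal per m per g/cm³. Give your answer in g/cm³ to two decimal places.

0.1880 = 0.3086 − 0.04193 × ρ
ρ = (0.3086 − 0.1880) / 0.04193 = 2.88 g/cm³

2.88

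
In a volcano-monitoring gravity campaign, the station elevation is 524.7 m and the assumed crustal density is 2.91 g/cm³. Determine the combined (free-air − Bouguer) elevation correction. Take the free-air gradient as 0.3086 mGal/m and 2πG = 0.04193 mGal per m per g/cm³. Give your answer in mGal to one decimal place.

97.9

Combined gradient = 0.3086 − 0.04193 × 2.91 = 0.1865837 mGal/m
Combined elevation correction = 0.1865837 × 524.7 = 97.9 mGal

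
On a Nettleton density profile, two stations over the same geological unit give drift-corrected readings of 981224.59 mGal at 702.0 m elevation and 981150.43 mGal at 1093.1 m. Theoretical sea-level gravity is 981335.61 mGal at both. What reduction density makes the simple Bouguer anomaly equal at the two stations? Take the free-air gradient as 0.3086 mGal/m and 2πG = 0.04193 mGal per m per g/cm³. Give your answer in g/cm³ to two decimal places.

Δg_obs = 981150.43 − 981224.59 = -74.16 mGal over Δh = 1093.1 − 702.0 = 391.1 m
Equal Bouguer anomalies ⇒ Δg_obs + (0.3086 − 0.04193ρ)·Δh = 0
0.3086 − 0.04193ρ = −Δg_obs/Δh = 0.18962
ρ = (0.3086 − 0.18962) / 0.04193 = 2.84 g/cm³

2.84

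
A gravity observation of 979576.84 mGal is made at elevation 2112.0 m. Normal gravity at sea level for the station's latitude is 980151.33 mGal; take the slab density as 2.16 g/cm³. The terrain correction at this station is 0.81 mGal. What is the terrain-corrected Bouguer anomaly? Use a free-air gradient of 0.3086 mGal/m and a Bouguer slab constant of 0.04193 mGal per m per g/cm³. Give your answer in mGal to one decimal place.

-113.2

Free-air correction = 0.3086 × 2112.0 = 651.76 mGal
Free-air anomaly = 979576.84 − 980151.33 + (651.76) = 77.27 mGal
Bouguer slab correction = 0.04193 × 2.16 × 2112.0 = 191.28 mGal
Simple Bouguer anomaly = 77.27 − (191.28) = -114.01 mGal
Complete Bouguer anomaly = -114.01 + 0.81 = -113.20 mGal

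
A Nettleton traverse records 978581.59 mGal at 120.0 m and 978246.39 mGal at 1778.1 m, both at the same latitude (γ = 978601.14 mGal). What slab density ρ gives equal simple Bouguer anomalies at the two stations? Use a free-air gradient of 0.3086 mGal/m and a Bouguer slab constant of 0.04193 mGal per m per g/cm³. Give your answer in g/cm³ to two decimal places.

Δg_obs = 978246.39 − 978581.59 = -335.20 mGal over Δh = 1778.1 − 120.0 = 1658.1 m
Equal Bouguer anomalies ⇒ Δg_obs + (0.3086 − 0.04193ρ)·Δh = 0
0.3086 − 0.04193ρ = −Δg_obs/Δh = 0.20216
ρ = (0.3086 − 0.20216) / 0.04193 = 2.54 g/cm³

2.54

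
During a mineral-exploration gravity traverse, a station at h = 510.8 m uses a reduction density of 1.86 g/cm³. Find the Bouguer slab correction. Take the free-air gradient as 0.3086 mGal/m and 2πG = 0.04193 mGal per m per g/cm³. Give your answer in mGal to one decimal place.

Bouguer slab correction = 0.04193 × 1.86 × 510.8 = 39.8 mGal

39.8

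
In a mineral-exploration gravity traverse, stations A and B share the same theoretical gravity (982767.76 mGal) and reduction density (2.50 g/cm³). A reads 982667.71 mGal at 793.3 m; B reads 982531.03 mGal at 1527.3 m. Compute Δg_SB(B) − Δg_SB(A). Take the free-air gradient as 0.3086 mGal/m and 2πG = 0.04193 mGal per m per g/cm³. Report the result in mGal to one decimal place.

12.9

Δg_SB(A) = 982667.71 − 982767.76 + 0.3086×793.3 − 0.04193×2.50×793.3 = 61.60 mGal
Δg_SB(B) = 982531.03 − 982767.76 + 0.3086×1527.3 − 0.04193×2.50×1527.3 = 74.50 mGal
Difference = 74.50 − (61.60) = 12.90 mGal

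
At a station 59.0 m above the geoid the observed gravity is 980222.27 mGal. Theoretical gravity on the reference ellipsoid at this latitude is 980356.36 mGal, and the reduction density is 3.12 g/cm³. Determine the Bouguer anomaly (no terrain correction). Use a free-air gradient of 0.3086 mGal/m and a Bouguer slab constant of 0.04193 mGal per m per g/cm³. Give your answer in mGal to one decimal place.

Free-air correction = 0.3086 × 59.0 = 18.21 mGal
Free-air anomaly = 980222.27 − 980356.36 + (18.21) = -115.88 mGal
Bouguer slab correction = 0.04193 × 3.12 × 59.0 = 7.72 mGal
Simple Bouguer anomaly = -115.88 − (7.72) = -123.60 mGal

-123.6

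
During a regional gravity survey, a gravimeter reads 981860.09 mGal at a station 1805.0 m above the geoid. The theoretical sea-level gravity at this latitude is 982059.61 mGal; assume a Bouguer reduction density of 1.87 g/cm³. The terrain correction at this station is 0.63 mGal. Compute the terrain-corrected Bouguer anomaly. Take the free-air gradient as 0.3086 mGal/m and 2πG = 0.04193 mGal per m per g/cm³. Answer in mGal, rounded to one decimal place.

216.6

Free-air correction = 0.3086 × 1805.0 = 557.02 mGal
Free-air anomaly = 981860.09 − 982059.61 + (557.02) = 357.50 mGal
Bouguer slab correction = 0.04193 × 1.87 × 1805.0 = 141.53 mGal
Simple Bouguer anomaly = 357.50 − (141.53) = 215.97 mGal
Complete Bouguer anomaly = 215.97 + 0.63 = 216.60 mGal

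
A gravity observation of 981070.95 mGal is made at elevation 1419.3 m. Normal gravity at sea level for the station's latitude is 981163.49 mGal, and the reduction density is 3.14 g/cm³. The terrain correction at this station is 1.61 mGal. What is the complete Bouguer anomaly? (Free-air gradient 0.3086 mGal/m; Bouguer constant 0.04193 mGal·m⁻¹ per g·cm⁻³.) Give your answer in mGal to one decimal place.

Free-air correction = 0.3086 × 1419.3 = 438.00 mGal
Free-air anomaly = 981070.95 − 981163.49 + (438.00) = 345.46 mGal
Bouguer slab correction = 0.04193 × 3.14 × 1419.3 = 186.87 mGal
Simple Bouguer anomaly = 345.46 − (186.87) = 158.59 mGal
Complete Bouguer anomaly = 158.59 + 1.61 = 160.20 mGal

160.2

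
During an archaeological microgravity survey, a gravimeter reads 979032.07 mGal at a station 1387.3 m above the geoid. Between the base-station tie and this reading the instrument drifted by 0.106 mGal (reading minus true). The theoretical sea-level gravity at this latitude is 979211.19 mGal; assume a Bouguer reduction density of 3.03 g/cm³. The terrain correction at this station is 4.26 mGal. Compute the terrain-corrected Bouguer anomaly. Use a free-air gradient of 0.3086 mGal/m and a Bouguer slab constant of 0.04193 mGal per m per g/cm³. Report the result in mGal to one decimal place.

Drift-corrected reading = 979032.07 − (0.106) = 979031.964 mGal
Free-air correction = 0.3086 × 1387.3 = 428.12 mGal
Free-air anomaly = 979031.964 − 979211.19 + (428.12) = 248.894 mGal
Bouguer slab correction = 0.04193 × 3.03 × 1387.3 = 176.25 mGal
Simple Bouguer anomaly = 248.894 − (176.25) = 72.644 mGal
Complete Bouguer anomaly = 72.644 + 4.26 = 76.904 mGal

76.9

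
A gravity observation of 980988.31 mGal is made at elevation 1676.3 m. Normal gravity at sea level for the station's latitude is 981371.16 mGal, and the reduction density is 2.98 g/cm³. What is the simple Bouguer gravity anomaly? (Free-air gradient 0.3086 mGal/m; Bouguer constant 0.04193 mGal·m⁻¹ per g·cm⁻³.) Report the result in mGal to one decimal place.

-75.0

Free-air correction = 0.3086 × 1676.3 = 517.31 mGal
Free-air anomaly = 980988.31 − 981371.16 + (517.31) = 134.46 mGal
Bouguer slab correction = 0.04193 × 2.98 × 1676.3 = 209.46 mGal
Simple Bouguer anomaly = 134.46 − (209.46) = -75.00 mGal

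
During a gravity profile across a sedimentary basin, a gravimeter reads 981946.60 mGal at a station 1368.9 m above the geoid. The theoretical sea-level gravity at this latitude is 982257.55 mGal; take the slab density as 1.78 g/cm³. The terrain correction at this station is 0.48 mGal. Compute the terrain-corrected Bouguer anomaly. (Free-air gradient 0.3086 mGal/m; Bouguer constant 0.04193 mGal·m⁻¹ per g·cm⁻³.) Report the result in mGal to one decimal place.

9.8

Free-air correction = 0.3086 × 1368.9 = 422.44 mGal
Free-air anomaly = 981946.60 − 982257.55 + (422.44) = 111.49 mGal
Bouguer slab correction = 0.04193 × 1.78 × 1368.9 = 102.17 mGal
Simple Bouguer anomaly = 111.49 − (102.17) = 9.32 mGal
Complete Bouguer anomaly = 9.32 + 0.48 = 9.80 mGal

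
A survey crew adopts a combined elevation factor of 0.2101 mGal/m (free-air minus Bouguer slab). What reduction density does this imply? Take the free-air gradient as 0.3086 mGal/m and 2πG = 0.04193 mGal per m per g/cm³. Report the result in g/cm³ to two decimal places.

0.2101 = 0.3086 − 0.04193 × ρ
ρ = (0.3086 − 0.2101) / 0.04193 = 2.35 g/cm³

2.35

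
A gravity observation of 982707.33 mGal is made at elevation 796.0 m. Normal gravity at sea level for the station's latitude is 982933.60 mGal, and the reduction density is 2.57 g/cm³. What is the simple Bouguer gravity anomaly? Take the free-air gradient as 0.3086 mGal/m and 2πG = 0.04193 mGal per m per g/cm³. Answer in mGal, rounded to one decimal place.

-66.4

Free-air correction = 0.3086 × 796.0 = 245.65 mGal
Free-air anomaly = 982707.33 − 982933.60 + (245.65) = 19.38 mGal
Bouguer slab correction = 0.04193 × 2.57 × 796.0 = 85.78 mGal
Simple Bouguer anomaly = 19.38 − (85.78) = -66.40 mGal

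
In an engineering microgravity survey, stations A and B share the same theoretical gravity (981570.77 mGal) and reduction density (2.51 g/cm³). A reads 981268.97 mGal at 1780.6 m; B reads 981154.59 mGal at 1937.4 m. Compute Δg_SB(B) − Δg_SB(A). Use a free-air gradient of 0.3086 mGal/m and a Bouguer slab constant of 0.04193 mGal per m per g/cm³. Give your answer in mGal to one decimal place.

-82.5

Δg_SB(A) = 981268.97 − 981570.77 + 0.3086×1780.6 − 0.04193×2.51×1780.6 = 60.30 mGal
Δg_SB(B) = 981154.59 − 981570.77 + 0.3086×1937.4 − 0.04193×2.51×1937.4 = -22.20 mGal
Difference = -22.20 − (60.30) = -82.50 mGal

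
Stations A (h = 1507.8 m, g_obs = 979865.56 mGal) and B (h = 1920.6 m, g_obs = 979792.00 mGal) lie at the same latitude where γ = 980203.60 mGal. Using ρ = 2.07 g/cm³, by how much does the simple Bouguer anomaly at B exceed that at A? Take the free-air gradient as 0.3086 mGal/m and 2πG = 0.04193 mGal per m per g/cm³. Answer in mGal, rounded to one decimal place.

18.0

Δg_SB(A) = 979865.56 − 980203.60 + 0.3086×1507.8 − 0.04193×2.07×1507.8 = -3.60 mGal
Δg_SB(B) = 979792.00 − 980203.60 + 0.3086×1920.6 − 0.04193×2.07×1920.6 = 14.40 mGal
Difference = 14.40 − (-3.60) = 18.00 mGal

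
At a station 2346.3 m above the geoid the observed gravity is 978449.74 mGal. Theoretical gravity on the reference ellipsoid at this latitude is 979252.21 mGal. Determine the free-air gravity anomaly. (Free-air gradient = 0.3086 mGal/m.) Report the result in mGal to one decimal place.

-78.4

Free-air correction = 0.3086 × 2346.3 = 724.07 mGal
Free-air anomaly = 978449.74 − 979252.21 + (724.07) = -78.40 mGal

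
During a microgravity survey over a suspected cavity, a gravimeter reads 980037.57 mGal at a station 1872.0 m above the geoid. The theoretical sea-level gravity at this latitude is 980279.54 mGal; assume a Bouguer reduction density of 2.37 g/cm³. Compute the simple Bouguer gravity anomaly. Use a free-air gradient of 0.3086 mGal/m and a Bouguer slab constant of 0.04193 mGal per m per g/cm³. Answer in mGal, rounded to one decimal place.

149.7

Free-air correction = 0.3086 × 1872.0 = 577.70 mGal
Free-air anomaly = 980037.57 − 980279.54 + (577.70) = 335.73 mGal
Bouguer slab correction = 0.04193 × 2.37 × 1872.0 = 186.03 mGal
Simple Bouguer anomaly = 335.73 − (186.03) = 149.70 mGal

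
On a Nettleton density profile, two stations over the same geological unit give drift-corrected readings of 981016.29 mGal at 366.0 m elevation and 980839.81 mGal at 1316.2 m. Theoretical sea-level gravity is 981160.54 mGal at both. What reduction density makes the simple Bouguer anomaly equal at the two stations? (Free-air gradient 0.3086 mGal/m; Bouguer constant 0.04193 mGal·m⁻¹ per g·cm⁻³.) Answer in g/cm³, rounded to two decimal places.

2.93

Δg_obs = 980839.81 − 981016.29 = -176.48 mGal over Δh = 1316.2 − 366.0 = 950.2 m
Equal Bouguer anomalies ⇒ Δg_obs + (0.3086 − 0.04193ρ)·Δh = 0
0.3086 − 0.04193ρ = −Δg_obs/Δh = 0.18573
ρ = (0.3086 − 0.18573) / 0.04193 = 2.93 g/cm³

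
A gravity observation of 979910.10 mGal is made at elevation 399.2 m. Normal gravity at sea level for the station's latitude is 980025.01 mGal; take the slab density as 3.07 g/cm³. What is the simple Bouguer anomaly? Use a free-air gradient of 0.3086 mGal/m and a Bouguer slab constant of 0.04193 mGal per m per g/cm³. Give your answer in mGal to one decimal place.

-43.1

Free-air correction = 0.3086 × 399.2 = 123.19 mGal
Free-air anomaly = 979910.10 − 980025.01 + (123.19) = 8.28 mGal
Bouguer slab correction = 0.04193 × 3.07 × 399.2 = 51.39 mGal
Simple Bouguer anomaly = 8.28 − (51.39) = -43.11 mGal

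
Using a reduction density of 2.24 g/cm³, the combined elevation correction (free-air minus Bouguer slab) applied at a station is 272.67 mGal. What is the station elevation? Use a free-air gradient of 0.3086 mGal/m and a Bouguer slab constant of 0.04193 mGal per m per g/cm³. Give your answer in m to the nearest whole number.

1270

Combined gradient = 0.3086 − 0.04193 × 2.24 = 0.2146768 mGal/m
h = 272.67 / 0.2146768 = 1270.14 m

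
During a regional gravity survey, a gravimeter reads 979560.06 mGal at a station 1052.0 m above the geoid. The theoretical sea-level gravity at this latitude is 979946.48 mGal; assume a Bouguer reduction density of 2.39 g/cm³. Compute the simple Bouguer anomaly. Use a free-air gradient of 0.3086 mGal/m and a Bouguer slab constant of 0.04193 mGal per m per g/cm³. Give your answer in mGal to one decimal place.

Free-air correction = 0.3086 × 1052.0 = 324.65 mGal
Free-air anomaly = 979560.06 − 979946.48 + (324.65) = -61.77 mGal
Bouguer slab correction = 0.04193 × 2.39 × 1052.0 = 105.42 mGal
Simple Bouguer anomaly = -61.77 − (105.42) = -167.19 mGal

-167.2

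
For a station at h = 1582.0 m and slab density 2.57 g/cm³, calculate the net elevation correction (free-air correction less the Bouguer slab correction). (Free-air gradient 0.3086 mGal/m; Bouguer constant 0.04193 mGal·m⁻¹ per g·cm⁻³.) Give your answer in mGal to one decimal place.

317.7

Combined gradient = 0.3086 − 0.04193 × 2.57 = 0.2008399 mGal/m
Combined elevation correction = 0.2008399 × 1582.0 = 317.7 mGal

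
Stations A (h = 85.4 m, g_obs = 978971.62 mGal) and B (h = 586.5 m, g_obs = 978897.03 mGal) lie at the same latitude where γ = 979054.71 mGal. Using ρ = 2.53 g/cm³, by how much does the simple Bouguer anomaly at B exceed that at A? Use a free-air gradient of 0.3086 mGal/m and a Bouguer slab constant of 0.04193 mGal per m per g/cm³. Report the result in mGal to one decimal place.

26.9

Δg_SB(A) = 978971.62 − 979054.71 + 0.3086×85.4 − 0.04193×2.53×85.4 = -65.80 mGal
Δg_SB(B) = 978897.03 − 979054.71 + 0.3086×586.5 − 0.04193×2.53×586.5 = -38.90 mGal
Difference = -38.90 − (-65.80) = 26.90 mGal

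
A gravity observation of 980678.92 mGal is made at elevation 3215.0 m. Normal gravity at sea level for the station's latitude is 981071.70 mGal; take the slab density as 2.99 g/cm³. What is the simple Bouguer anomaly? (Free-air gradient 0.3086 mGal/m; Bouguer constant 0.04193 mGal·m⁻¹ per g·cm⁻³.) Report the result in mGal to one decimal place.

Free-air correction = 0.3086 × 3215.0 = 992.15 mGal
Free-air anomaly = 980678.92 − 981071.70 + (992.15) = 599.37 mGal
Bouguer slab correction = 0.04193 × 2.99 × 3215.0 = 403.07 mGal
Simple Bouguer anomaly = 599.37 − (403.07) = 196.30 mGal

196.3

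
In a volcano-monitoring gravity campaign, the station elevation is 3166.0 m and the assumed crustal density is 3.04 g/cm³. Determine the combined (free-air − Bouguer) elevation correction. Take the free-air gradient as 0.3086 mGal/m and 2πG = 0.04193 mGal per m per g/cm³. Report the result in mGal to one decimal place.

Combined gradient = 0.3086 − 0.04193 × 3.04 = 0.1811328 mGal/m
Combined elevation correction = 0.1811328 × 3166.0 = 573.5 mGal

573.5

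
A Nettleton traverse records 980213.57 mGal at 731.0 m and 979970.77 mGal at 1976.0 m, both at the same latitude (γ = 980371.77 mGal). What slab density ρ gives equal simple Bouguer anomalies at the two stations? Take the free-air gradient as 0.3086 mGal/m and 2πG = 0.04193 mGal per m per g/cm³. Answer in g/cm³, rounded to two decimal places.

2.71

Δg_obs = 979970.77 − 980213.57 = -242.80 mGal over Δh = 1976.0 − 731.0 = 1245.0 m
Equal Bouguer anomalies ⇒ Δg_obs + (0.3086 − 0.04193ρ)·Δh = 0
0.3086 − 0.04193ρ = −Δg_obs/Δh = 0.19502
ρ = (0.3086 − 0.19502) / 0.04193 = 2.71 g/cm³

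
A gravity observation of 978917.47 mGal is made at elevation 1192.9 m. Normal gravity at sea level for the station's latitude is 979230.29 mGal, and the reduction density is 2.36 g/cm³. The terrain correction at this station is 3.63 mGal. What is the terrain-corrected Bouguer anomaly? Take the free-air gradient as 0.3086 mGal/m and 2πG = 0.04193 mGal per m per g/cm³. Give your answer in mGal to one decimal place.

-59.1

Free-air correction = 0.3086 × 1192.9 = 368.13 mGal
Free-air anomaly = 978917.47 − 979230.29 + (368.13) = 55.31 mGal
Bouguer slab correction = 0.04193 × 2.36 × 1192.9 = 118.04 mGal
Simple Bouguer anomaly = 55.31 − (118.04) = -62.73 mGal
Complete Bouguer anomaly = -62.73 + 3.63 = -59.10 mGal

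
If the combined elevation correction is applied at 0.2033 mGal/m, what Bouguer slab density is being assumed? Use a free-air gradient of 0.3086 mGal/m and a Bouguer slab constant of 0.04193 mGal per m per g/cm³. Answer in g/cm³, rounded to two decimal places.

0.2033 = 0.3086 − 0.04193 × ρ
ρ = (0.3086 − 0.2033) / 0.04193 = 2.51 g/cm³

2.51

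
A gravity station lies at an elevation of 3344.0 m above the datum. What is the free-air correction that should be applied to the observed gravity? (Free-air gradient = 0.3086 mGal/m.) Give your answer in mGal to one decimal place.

1032.0

Free-air correction = 0.3086 × 3344.0 = 1032.0 mGal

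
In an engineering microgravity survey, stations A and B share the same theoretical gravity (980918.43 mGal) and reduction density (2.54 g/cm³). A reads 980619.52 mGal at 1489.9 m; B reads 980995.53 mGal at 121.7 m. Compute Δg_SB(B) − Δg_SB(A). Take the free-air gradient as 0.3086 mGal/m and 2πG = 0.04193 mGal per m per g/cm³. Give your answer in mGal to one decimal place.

Δg_SB(A) = 980619.52 − 980918.43 + 0.3086×1489.9 − 0.04193×2.54×1489.9 = 2.20 mGal
Δg_SB(B) = 980995.53 − 980918.43 + 0.3086×121.7 − 0.04193×2.54×121.7 = 101.70 mGal
Difference = 101.70 − (2.20) = 99.50 mGal

99.5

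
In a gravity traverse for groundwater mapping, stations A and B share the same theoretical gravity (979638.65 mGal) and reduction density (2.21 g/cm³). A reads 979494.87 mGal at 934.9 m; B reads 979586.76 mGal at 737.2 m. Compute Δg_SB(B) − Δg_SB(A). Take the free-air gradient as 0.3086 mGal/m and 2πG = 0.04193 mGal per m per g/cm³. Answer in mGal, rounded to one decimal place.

49.2

Δg_SB(A) = 979494.87 − 979638.65 + 0.3086×934.9 − 0.04193×2.21×934.9 = 58.10 mGal
Δg_SB(B) = 979586.76 − 979638.65 + 0.3086×737.2 − 0.04193×2.21×737.2 = 107.30 mGal
Difference = 107.30 − (58.10) = 49.20 mGal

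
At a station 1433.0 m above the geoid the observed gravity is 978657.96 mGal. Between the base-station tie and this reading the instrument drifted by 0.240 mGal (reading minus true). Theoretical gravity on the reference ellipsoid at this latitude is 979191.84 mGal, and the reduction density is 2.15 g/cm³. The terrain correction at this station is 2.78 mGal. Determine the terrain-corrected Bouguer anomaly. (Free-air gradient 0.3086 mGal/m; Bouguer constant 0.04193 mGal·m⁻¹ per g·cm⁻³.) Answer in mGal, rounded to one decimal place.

Drift-corrected reading = 978657.96 − (0.240) = 978657.720 mGal
Free-air correction = 0.3086 × 1433.0 = 442.22 mGal
Free-air anomaly = 978657.720 − 979191.84 + (442.22) = -91.900 mGal
Bouguer slab correction = 0.04193 × 2.15 × 1433.0 = 129.18 mGal
Simple Bouguer anomaly = -91.900 − (129.18) = -221.080 mGal
Complete Bouguer anomaly = -221.080 + 2.78 = -218.300 mGal

-218.3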